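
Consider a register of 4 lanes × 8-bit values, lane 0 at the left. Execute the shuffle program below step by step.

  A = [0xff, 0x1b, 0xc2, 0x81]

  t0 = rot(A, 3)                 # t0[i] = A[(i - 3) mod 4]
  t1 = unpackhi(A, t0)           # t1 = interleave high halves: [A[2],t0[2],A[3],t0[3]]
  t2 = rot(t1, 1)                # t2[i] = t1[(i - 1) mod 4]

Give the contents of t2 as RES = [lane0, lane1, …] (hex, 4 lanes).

→ t0 |1b|c2|81|ff|
→ t1 |c2|81|81|ff|
→ t2 |ff|c2|81|81|

RES = [ 0xff  0xc2  0x81  0x81 ]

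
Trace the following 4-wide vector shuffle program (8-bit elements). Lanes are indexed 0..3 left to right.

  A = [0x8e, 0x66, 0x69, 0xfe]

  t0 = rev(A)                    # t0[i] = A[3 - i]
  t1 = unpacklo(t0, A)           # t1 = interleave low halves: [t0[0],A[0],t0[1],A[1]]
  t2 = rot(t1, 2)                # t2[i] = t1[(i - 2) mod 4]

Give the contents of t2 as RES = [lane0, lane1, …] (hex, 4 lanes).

→ t0 |fe|69|66|8e|
→ t1 |fe|8e|69|66|
→ t2 |69|66|fe|8e|

RES = [ 0x69  0x66  0xfe  0x8e ]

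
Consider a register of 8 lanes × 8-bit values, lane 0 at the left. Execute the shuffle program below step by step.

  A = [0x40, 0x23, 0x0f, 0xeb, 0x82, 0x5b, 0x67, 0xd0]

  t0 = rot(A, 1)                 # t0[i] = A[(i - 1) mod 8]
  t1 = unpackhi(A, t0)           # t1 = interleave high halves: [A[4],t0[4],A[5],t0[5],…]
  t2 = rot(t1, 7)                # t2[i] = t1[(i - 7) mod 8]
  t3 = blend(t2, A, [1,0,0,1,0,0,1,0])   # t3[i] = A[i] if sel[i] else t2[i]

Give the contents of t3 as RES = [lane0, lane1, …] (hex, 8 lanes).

→ t0 |d0|40|23|0f|eb|82|5b|67|
→ t1 |82|eb|5b|82|67|5b|d0|67|
→ t2 |eb|5b|82|67|5b|d0|67|82|
→ t3 |40|5b|82|eb|5b|d0|67|82|

RES = [0x40, 0x5b, 0x82, 0xeb, 0x5b, 0xd0, 0x67, 0x82]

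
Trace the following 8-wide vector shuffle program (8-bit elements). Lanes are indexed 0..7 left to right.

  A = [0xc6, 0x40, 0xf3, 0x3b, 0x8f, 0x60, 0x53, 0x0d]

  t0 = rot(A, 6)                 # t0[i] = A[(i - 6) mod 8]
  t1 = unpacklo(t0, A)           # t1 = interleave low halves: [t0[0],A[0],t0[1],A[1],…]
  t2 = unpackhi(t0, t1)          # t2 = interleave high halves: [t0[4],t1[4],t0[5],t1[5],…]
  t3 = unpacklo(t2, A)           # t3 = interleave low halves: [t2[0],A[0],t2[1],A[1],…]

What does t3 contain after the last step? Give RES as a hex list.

RES = [0x53, 0xc6, 0x8f, 0x40, 0x0d, 0xf3, 0xf3, 0x3b]

  t0: f3 3b 8f 60 53 0d c6 40
  t1: f3 c6 3b 40 8f f3 60 3b
  t2: 53 8f 0d f3 c6 60 40 3b
  t3: 53 c6 8f 40 0d f3 f3 3b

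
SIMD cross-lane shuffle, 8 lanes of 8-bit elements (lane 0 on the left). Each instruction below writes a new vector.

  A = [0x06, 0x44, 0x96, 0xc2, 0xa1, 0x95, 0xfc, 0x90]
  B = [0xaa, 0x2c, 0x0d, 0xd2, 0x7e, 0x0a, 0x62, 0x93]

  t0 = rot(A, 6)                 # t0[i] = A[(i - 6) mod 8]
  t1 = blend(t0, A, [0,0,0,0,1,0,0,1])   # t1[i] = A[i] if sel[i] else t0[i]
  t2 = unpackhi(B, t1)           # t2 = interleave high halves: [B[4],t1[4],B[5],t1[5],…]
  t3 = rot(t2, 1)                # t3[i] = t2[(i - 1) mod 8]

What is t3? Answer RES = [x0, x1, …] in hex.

RES = [ 0x90  0x7e  0xa1  0x0a  0x90  0x62  0x06  0x93 ]

→ t0 |96|c2|a1|95|fc|90|06|44|
→ t1 |96|c2|a1|95|a1|90|06|90|
→ t2 |7e|a1|0a|90|62|06|93|90|
→ t3 |90|7e|a1|0a|90|62|06|93|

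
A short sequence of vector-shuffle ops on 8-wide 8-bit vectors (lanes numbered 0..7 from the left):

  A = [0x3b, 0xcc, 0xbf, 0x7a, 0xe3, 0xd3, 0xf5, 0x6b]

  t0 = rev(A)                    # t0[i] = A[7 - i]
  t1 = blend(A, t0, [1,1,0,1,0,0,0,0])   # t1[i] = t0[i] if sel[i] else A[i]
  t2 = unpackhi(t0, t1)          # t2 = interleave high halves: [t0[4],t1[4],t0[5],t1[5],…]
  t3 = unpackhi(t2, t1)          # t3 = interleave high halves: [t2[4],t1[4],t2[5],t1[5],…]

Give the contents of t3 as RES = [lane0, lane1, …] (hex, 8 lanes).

RES = [ 0xcc  0xe3  0xf5  0xd3  0x3b  0xf5  0x6b  0x6b ]

t0 = [0x6b, 0xf5, 0xd3, 0xe3, 0x7a, 0xbf, 0xcc, 0x3b]
t1 = [0x6b, 0xf5, 0xbf, 0xe3, 0xe3, 0xd3, 0xf5, 0x6b]
t2 = [0x7a, 0xe3, 0xbf, 0xd3, 0xcc, 0xf5, 0x3b, 0x6b]
t3 = [0xcc, 0xe3, 0xf5, 0xd3, 0x3b, 0xf5, 0x6b, 0x6b]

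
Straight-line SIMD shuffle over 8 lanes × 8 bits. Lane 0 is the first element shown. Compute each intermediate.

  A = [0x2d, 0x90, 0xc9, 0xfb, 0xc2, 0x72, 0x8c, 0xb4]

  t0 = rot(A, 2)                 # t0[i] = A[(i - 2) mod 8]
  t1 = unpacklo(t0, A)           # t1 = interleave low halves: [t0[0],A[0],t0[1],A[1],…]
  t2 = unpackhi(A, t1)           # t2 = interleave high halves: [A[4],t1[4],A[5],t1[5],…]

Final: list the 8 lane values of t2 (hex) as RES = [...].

RES = [ 0xc2  0x2d  0x72  0xc9  0x8c  0x90  0xb4  0xfb ]

t0 = [0x8c, 0xb4, 0x2d, 0x90, 0xc9, 0xfb, 0xc2, 0x72]
t1 = [0x8c, 0x2d, 0xb4, 0x90, 0x2d, 0xc9, 0x90, 0xfb]
t2 = [0xc2, 0x2d, 0x72, 0xc9, 0x8c, 0x90, 0xb4, 0xfb]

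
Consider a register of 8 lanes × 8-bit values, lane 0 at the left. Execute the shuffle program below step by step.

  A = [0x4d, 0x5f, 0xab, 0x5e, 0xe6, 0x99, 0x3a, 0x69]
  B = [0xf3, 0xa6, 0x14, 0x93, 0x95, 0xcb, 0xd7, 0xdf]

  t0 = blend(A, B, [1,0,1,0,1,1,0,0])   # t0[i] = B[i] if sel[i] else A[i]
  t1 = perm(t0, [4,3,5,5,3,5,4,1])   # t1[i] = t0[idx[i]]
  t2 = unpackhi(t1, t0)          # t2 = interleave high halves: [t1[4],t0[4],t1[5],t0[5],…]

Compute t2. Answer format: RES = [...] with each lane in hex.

t0 = [0xf3, 0x5f, 0x14, 0x5e, 0x95, 0xcb, 0x3a, 0x69]
t1 = [0x95, 0x5e, 0xcb, 0xcb, 0x5e, 0xcb, 0x95, 0x5f]
t2 = [0x5e, 0x95, 0xcb, 0xcb, 0x95, 0x3a, 0x5f, 0x69]

RES = [ 0x5e  0x95  0xcb  0xcb  0x95  0x3a  0x5f  0x69 ]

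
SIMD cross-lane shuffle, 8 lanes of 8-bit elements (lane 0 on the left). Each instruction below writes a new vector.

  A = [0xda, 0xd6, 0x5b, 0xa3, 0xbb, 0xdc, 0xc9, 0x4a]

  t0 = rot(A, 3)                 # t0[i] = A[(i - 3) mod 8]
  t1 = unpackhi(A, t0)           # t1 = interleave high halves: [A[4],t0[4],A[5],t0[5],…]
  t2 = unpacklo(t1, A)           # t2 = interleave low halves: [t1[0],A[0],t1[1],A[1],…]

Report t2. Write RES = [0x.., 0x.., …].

t0 = [0xdc, 0xc9, 0x4a, 0xda, 0xd6, 0x5b, 0xa3, 0xbb]
t1 = [0xbb, 0xd6, 0xdc, 0x5b, 0xc9, 0xa3, 0x4a, 0xbb]
t2 = [0xbb, 0xda, 0xd6, 0xd6, 0xdc, 0x5b, 0x5b, 0xa3]

RES = [ 0xbb  0xda  0xd6  0xd6  0xdc  0x5b  0x5b  0xa3 ]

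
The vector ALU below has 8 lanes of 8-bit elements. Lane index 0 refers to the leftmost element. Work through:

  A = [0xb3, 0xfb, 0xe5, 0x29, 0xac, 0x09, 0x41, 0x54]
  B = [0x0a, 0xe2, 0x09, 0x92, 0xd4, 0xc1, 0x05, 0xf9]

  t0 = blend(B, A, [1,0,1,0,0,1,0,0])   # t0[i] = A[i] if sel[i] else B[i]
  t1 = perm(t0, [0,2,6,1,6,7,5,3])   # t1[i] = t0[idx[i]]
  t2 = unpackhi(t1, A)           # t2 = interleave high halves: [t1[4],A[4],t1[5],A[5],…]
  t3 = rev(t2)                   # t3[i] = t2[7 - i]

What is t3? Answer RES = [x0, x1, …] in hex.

t0 = [0xb3, 0xe2, 0xe5, 0x92, 0xd4, 0x09, 0x05, 0xf9]
t1 = [0xb3, 0xe5, 0x05, 0xe2, 0x05, 0xf9, 0x09, 0x92]
t2 = [0x05, 0xac, 0xf9, 0x09, 0x09, 0x41, 0x92, 0x54]
t3 = [0x54, 0x92, 0x41, 0x09, 0x09, 0xf9, 0xac, 0x05]

RES = [0x54, 0x92, 0x41, 0x09, 0x09, 0xf9, 0xac, 0x05]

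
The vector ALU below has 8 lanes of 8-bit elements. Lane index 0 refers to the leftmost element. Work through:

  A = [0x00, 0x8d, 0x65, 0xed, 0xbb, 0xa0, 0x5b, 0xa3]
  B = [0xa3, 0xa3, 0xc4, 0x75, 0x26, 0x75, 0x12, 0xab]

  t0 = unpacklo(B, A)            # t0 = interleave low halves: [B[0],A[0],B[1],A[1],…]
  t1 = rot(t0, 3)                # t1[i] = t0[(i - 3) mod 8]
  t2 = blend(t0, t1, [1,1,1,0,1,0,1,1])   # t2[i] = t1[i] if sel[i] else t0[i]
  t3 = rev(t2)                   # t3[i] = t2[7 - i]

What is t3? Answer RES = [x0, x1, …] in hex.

RES = [0xc4, 0x8d, 0x65, 0x00, 0x8d, 0xed, 0x75, 0x65]

  t0: a3 00 a3 8d c4 65 75 ed
  t1: 65 75 ed a3 00 a3 8d c4
  t2: 65 75 ed 8d 00 65 8d c4
  t3: c4 8d 65 00 8d ed 75 65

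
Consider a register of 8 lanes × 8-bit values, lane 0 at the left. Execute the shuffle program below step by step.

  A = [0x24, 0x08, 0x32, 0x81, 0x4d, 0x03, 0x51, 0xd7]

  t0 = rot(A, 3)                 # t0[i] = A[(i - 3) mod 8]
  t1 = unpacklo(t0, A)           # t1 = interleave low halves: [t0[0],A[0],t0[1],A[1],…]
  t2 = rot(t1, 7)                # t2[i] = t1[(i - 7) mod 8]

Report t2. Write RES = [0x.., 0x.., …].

RES = [0x24, 0x51, 0x08, 0xd7, 0x32, 0x24, 0x81, 0x03]

  t0: 03 51 d7 24 08 32 81 4d
  t1: 03 24 51 08 d7 32 24 81
  t2: 24 51 08 d7 32 24 81 03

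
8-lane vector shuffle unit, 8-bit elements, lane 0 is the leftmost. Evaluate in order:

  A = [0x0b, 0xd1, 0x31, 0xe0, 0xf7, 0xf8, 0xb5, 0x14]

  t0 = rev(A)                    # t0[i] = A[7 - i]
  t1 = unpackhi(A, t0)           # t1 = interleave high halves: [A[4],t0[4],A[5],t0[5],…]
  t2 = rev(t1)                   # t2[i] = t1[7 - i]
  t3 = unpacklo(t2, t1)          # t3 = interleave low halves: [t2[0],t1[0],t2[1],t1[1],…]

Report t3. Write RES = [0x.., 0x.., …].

RES = [ 0x0b  0xf7  0x14  0xe0  0xd1  0xf8  0xb5  0x31 ]

t0 = [0x14, 0xb5, 0xf8, 0xf7, 0xe0, 0x31, 0xd1, 0x0b]
t1 = [0xf7, 0xe0, 0xf8, 0x31, 0xb5, 0xd1, 0x14, 0x0b]
t2 = [0x0b, 0x14, 0xd1, 0xb5, 0x31, 0xf8, 0xe0, 0xf7]
t3 = [0x0b, 0xf7, 0x14, 0xe0, 0xd1, 0xf8, 0xb5, 0x31]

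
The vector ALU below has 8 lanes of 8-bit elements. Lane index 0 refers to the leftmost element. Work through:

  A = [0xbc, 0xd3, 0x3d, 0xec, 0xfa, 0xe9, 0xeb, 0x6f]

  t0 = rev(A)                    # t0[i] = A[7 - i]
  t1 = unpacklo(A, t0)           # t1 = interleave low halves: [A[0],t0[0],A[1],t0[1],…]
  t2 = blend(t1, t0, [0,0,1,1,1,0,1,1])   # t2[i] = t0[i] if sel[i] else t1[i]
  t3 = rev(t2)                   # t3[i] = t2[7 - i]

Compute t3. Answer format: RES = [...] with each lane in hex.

RES = [ 0xbc  0xd3  0xe9  0xec  0xfa  0xe9  0x6f  0xbc ]

→ t0 |6f|eb|e9|fa|ec|3d|d3|bc|
→ t1 |bc|6f|d3|eb|3d|e9|ec|fa|
→ t2 |bc|6f|e9|fa|ec|e9|d3|bc|
→ t3 |bc|d3|e9|ec|fa|e9|6f|bc|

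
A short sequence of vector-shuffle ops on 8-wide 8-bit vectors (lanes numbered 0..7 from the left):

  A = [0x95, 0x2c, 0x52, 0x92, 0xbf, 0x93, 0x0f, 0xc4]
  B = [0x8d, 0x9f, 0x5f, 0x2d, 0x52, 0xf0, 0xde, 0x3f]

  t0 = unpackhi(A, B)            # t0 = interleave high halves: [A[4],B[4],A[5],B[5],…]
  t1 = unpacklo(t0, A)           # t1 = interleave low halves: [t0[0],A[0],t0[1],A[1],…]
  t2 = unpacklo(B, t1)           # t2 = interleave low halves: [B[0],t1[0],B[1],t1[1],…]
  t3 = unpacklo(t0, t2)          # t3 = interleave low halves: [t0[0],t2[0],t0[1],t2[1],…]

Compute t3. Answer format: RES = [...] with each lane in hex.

→ t0 |bf|52|93|f0|0f|de|c4|3f|
→ t1 |bf|95|52|2c|93|52|f0|92|
→ t2 |8d|bf|9f|95|5f|52|2d|2c|
→ t3 |bf|8d|52|bf|93|9f|f0|95|

RES = [ 0xbf  0x8d  0x52  0xbf  0x93  0x9f  0xf0  0x95 ]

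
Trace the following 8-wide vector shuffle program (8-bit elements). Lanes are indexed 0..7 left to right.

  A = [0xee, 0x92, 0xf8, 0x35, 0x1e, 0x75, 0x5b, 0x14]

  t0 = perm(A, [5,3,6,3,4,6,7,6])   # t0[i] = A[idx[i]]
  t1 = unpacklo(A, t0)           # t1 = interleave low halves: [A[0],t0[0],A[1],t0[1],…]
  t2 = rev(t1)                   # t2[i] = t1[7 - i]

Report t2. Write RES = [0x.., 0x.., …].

  t0: 75 35 5b 35 1e 5b 14 5b
  t1: ee 75 92 35 f8 5b 35 35
  t2: 35 35 5b f8 35 92 75 ee

RES = [0x35, 0x35, 0x5b, 0xf8, 0x35, 0x92, 0x75, 0xee]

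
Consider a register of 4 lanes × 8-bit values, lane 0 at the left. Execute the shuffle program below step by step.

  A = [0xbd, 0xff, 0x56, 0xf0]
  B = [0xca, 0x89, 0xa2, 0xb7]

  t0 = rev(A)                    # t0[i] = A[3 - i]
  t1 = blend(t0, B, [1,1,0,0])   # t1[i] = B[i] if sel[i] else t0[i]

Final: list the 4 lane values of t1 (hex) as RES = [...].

  t0: f0 56 ff bd
  t1: ca 89 ff bd

RES = [0xca, 0x89, 0xff, 0xbd]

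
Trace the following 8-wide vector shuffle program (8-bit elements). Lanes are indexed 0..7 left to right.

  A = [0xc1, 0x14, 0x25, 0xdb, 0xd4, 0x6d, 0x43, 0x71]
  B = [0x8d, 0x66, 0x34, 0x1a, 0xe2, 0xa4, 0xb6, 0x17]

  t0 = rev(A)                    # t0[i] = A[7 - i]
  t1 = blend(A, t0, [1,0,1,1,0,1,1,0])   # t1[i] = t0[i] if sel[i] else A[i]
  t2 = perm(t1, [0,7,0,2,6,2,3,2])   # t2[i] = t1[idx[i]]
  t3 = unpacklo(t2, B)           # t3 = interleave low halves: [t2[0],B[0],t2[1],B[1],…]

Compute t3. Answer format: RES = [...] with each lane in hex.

RES = [ 0x71  0x8d  0x71  0x66  0x71  0x34  0x6d  0x1a ]

t0 = [0x71, 0x43, 0x6d, 0xd4, 0xdb, 0x25, 0x14, 0xc1]
t1 = [0x71, 0x14, 0x6d, 0xd4, 0xd4, 0x25, 0x14, 0x71]
t2 = [0x71, 0x71, 0x71, 0x6d, 0x14, 0x6d, 0xd4, 0x6d]
t3 = [0x71, 0x8d, 0x71, 0x66, 0x71, 0x34, 0x6d, 0x1a]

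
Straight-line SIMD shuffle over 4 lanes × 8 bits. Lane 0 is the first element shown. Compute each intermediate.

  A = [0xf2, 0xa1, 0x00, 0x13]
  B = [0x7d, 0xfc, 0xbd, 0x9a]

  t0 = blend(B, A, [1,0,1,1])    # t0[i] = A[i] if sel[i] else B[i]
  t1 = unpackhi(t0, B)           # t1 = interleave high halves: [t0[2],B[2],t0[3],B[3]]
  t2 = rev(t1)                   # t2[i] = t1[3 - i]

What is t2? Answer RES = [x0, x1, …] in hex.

RES = [ 0x9a  0x13  0xbd  0x00 ]

t0 = [0xf2, 0xfc, 0x00, 0x13]
t1 = [0x00, 0xbd, 0x13, 0x9a]
t2 = [0x9a, 0x13, 0xbd, 0x00]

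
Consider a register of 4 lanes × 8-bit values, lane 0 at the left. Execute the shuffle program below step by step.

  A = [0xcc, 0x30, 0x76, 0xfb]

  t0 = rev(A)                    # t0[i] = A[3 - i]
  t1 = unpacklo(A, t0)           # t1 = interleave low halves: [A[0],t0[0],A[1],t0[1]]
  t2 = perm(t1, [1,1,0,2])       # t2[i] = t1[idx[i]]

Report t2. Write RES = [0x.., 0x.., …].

RES = [0xfb, 0xfb, 0xcc, 0x30]

t0 = [0xfb, 0x76, 0x30, 0xcc]
t1 = [0xcc, 0xfb, 0x30, 0x76]
t2 = [0xfb, 0xfb, 0xcc, 0x30]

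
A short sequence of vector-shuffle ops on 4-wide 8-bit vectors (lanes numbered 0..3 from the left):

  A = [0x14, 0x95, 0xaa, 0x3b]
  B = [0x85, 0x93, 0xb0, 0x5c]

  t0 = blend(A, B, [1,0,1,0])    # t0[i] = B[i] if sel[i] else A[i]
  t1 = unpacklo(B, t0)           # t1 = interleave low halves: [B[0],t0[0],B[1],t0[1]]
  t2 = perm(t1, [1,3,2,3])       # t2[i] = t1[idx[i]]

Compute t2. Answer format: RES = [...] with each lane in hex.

→ t0 |85|95|b0|3b|
→ t1 |85|85|93|95|
→ t2 |85|95|93|95|

RES = [0x85, 0x95, 0x93, 0x95]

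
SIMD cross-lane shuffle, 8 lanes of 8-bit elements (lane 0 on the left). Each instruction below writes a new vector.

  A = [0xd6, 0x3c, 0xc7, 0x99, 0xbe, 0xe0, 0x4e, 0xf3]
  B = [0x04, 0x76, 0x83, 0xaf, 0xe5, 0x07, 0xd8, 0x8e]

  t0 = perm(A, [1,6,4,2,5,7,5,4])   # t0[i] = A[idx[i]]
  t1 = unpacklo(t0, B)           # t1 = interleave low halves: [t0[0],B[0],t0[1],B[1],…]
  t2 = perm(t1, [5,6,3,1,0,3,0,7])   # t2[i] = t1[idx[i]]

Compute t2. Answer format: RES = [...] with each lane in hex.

RES = [0x83, 0xc7, 0x76, 0x04, 0x3c, 0x76, 0x3c, 0xaf]

  t0: 3c 4e be c7 e0 f3 e0 be
  t1: 3c 04 4e 76 be 83 c7 af
  t2: 83 c7 76 04 3c 76 3c af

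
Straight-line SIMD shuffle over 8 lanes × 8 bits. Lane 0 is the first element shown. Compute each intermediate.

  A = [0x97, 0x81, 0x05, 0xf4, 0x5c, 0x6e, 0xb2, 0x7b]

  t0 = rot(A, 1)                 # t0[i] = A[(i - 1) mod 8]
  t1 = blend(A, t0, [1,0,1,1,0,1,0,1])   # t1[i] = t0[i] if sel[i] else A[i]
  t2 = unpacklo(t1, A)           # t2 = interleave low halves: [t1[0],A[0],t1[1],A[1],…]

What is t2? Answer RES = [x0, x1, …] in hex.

  t0: 7b 97 81 05 f4 5c 6e b2
  t1: 7b 81 81 05 5c 5c b2 b2
  t2: 7b 97 81 81 81 05 05 f4

RES = [0x7b, 0x97, 0x81, 0x81, 0x81, 0x05, 0x05, 0xf4]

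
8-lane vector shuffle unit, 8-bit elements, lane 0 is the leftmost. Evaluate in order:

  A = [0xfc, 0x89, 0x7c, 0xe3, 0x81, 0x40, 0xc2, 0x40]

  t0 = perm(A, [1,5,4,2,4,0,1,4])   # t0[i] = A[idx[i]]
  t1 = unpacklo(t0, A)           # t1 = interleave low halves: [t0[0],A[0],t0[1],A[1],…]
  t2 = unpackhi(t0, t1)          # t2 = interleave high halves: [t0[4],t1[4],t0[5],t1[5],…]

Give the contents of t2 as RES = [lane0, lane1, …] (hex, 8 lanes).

RES = [0x81, 0x81, 0xfc, 0x7c, 0x89, 0x7c, 0x81, 0xe3]

  t0: 89 40 81 7c 81 fc 89 81
  t1: 89 fc 40 89 81 7c 7c e3
  t2: 81 81 fc 7c 89 7c 81 e3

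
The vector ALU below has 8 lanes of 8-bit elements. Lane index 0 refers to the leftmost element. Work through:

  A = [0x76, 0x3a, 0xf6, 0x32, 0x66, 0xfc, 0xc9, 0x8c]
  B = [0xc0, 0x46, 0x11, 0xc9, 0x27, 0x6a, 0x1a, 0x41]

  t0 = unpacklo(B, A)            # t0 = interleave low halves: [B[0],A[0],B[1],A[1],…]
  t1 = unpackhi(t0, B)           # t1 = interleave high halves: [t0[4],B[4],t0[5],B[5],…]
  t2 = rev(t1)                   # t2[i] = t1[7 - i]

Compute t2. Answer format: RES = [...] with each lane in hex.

RES = [ 0x41  0x32  0x1a  0xc9  0x6a  0xf6  0x27  0x11 ]

  t0: c0 76 46 3a 11 f6 c9 32
  t1: 11 27 f6 6a c9 1a 32 41
  t2: 41 32 1a c9 6a f6 27 11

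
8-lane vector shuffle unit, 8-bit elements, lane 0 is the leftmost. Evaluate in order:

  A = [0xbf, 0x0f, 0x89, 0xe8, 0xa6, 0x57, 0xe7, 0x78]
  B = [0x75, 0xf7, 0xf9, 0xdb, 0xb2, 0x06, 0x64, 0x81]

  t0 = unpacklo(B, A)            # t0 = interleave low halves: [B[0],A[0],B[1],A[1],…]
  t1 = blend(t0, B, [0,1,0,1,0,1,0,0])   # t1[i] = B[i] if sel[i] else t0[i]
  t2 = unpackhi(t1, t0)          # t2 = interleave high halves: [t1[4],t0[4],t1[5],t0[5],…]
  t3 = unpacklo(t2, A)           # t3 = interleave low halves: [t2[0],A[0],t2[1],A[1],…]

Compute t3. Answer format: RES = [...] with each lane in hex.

RES = [ 0xf9  0xbf  0xf9  0x0f  0x06  0x89  0x89  0xe8 ]

  t0: 75 bf f7 0f f9 89 db e8
  t1: 75 f7 f7 db f9 06 db e8
  t2: f9 f9 06 89 db db e8 e8
  t3: f9 bf f9 0f 06 89 89 e8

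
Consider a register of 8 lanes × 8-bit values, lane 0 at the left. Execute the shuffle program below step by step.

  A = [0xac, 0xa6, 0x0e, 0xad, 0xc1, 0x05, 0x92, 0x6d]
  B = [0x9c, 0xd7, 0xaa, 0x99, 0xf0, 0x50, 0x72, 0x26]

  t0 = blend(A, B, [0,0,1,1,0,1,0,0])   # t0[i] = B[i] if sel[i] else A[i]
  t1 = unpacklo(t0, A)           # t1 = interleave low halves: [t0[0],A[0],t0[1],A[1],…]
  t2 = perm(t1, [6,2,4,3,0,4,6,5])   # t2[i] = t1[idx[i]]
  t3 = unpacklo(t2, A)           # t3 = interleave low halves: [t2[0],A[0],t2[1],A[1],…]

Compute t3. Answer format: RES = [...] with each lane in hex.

t0 = [0xac, 0xa6, 0xaa, 0x99, 0xc1, 0x50, 0x92, 0x6d]
t1 = [0xac, 0xac, 0xa6, 0xa6, 0xaa, 0x0e, 0x99, 0xad]
t2 = [0x99, 0xa6, 0xaa, 0xa6, 0xac, 0xaa, 0x99, 0x0e]
t3 = [0x99, 0xac, 0xa6, 0xa6, 0xaa, 0x0e, 0xa6, 0xad]

RES = [ 0x99  0xac  0xa6  0xa6  0xaa  0x0e  0xa6  0xad ]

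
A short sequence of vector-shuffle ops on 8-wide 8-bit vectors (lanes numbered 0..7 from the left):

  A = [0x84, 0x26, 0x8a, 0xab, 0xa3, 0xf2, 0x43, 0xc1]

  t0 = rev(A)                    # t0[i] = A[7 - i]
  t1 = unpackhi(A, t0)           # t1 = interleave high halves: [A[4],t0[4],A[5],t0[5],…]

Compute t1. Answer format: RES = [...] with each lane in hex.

RES = [0xa3, 0xab, 0xf2, 0x8a, 0x43, 0x26, 0xc1, 0x84]

  t0: c1 43 f2 a3 ab 8a 26 84
  t1: a3 ab f2 8a 43 26 c1 84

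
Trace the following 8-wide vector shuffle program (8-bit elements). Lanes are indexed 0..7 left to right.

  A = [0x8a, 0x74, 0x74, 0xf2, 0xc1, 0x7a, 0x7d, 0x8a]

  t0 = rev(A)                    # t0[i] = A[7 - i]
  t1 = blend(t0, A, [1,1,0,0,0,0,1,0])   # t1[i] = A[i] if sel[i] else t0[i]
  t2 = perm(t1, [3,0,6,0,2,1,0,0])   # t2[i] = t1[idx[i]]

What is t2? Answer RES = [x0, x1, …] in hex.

RES = [0xc1, 0x8a, 0x7d, 0x8a, 0x7a, 0x74, 0x8a, 0x8a]

  t0: 8a 7d 7a c1 f2 74 74 8a
  t1: 8a 74 7a c1 f2 74 7d 8a
  t2: c1 8a 7d 8a 7a 74 8a 8a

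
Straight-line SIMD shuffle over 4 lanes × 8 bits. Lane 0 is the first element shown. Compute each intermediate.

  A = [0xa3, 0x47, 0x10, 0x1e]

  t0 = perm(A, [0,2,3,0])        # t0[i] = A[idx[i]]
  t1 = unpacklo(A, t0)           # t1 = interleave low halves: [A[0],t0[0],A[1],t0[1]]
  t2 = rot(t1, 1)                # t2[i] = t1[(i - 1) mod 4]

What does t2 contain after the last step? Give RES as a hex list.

→ t0 |a3|10|1e|a3|
→ t1 |a3|a3|47|10|
→ t2 |10|a3|a3|47|

RES = [0x10, 0xa3, 0xa3, 0x47]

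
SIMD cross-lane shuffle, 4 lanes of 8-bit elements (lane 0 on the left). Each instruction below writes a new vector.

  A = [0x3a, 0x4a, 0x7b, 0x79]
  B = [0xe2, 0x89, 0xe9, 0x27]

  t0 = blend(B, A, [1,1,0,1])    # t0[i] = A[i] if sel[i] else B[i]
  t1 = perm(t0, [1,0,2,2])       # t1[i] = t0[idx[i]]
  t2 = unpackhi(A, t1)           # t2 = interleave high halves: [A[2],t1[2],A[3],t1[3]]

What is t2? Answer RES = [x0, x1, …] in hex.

  t0: 3a 4a e9 79
  t1: 4a 3a e9 e9
  t2: 7b e9 79 e9

RES = [0x7b, 0xe9, 0x79, 0xe9]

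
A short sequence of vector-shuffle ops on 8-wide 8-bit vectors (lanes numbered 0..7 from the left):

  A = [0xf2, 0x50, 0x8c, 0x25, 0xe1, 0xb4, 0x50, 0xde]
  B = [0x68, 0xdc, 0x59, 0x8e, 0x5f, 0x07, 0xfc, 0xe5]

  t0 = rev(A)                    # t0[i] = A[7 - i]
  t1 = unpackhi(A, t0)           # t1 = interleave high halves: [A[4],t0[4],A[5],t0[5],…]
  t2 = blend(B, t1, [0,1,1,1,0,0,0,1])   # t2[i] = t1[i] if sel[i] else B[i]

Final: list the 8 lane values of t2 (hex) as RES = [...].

RES = [0x68, 0x25, 0xb4, 0x8c, 0x5f, 0x07, 0xfc, 0xf2]

→ t0 |de|50|b4|e1|25|8c|50|f2|
→ t1 |e1|25|b4|8c|50|50|de|f2|
→ t2 |68|25|b4|8c|5f|07|fc|f2|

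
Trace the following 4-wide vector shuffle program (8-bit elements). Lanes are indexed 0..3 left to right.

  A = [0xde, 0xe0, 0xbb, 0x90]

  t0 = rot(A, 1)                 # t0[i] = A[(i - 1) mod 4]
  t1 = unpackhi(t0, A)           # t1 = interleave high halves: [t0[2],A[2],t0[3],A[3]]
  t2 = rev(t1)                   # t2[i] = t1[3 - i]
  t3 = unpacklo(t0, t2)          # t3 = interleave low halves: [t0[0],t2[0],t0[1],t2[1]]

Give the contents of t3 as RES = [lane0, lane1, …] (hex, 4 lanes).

RES = [ 0x90  0x90  0xde  0xbb ]

→ t0 |90|de|e0|bb|
→ t1 |e0|bb|bb|90|
→ t2 |90|bb|bb|e0|
→ t3 |90|90|de|bb|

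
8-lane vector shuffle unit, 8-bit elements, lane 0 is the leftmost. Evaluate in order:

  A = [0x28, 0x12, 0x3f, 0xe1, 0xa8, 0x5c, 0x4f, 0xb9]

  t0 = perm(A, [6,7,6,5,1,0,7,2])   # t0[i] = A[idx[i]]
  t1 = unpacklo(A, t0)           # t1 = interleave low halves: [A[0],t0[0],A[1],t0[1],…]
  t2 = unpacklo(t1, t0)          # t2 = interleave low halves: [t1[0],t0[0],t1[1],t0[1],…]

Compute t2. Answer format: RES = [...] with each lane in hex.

  t0: 4f b9 4f 5c 12 28 b9 3f
  t1: 28 4f 12 b9 3f 4f e1 5c
  t2: 28 4f 4f b9 12 4f b9 5c

RES = [0x28, 0x4f, 0x4f, 0xb9, 0x12, 0x4f, 0xb9, 0x5c]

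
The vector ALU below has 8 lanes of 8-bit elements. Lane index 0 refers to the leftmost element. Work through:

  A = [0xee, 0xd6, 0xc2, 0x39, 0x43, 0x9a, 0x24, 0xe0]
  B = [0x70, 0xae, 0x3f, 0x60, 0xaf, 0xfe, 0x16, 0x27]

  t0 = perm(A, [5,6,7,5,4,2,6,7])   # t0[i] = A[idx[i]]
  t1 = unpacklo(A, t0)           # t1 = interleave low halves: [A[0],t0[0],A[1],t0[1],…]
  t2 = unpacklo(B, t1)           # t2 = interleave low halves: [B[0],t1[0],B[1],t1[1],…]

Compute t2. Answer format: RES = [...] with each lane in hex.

RES = [0x70, 0xee, 0xae, 0x9a, 0x3f, 0xd6, 0x60, 0x24]

t0 = [0x9a, 0x24, 0xe0, 0x9a, 0x43, 0xc2, 0x24, 0xe0]
t1 = [0xee, 0x9a, 0xd6, 0x24, 0xc2, 0xe0, 0x39, 0x9a]
t2 = [0x70, 0xee, 0xae, 0x9a, 0x3f, 0xd6, 0x60, 0x24]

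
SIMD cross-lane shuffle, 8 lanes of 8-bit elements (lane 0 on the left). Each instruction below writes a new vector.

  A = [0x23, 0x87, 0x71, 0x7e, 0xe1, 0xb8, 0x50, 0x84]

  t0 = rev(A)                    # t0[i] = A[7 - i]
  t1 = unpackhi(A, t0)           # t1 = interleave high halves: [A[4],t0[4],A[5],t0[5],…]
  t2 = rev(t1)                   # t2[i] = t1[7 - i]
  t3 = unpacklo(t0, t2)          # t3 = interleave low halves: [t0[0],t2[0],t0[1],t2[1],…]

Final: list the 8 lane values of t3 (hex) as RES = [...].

t0 = [0x84, 0x50, 0xb8, 0xe1, 0x7e, 0x71, 0x87, 0x23]
t1 = [0xe1, 0x7e, 0xb8, 0x71, 0x50, 0x87, 0x84, 0x23]
t2 = [0x23, 0x84, 0x87, 0x50, 0x71, 0xb8, 0x7e, 0xe1]
t3 = [0x84, 0x23, 0x50, 0x84, 0xb8, 0x87, 0xe1, 0x50]

RES = [0x84, 0x23, 0x50, 0x84, 0xb8, 0x87, 0xe1, 0x50]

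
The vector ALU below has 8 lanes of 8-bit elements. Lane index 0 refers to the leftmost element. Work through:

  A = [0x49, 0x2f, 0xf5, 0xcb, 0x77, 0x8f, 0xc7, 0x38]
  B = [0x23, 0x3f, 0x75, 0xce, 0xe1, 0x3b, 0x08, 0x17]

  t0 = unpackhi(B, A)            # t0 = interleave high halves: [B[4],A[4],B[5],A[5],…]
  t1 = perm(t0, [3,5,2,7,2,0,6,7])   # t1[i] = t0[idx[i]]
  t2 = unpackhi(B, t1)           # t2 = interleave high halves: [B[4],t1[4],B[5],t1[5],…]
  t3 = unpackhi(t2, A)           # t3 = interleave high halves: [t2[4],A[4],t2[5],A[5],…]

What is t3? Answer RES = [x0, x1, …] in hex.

RES = [0x08, 0x77, 0x17, 0x8f, 0x17, 0xc7, 0x38, 0x38]

  t0: e1 77 3b 8f 08 c7 17 38
  t1: 8f c7 3b 38 3b e1 17 38
  t2: e1 3b 3b e1 08 17 17 38
  t3: 08 77 17 8f 17 c7 38 38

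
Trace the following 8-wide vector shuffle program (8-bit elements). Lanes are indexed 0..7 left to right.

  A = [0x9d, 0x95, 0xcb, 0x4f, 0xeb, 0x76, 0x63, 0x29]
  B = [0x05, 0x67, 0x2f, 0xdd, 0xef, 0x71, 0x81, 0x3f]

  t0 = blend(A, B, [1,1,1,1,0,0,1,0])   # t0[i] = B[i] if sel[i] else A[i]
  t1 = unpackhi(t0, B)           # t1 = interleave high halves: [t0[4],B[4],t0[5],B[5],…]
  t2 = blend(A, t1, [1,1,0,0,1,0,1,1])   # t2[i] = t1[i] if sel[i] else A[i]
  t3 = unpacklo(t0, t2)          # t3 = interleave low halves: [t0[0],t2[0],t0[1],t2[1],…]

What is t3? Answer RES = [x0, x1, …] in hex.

RES = [0x05, 0xeb, 0x67, 0xef, 0x2f, 0xcb, 0xdd, 0x4f]

  t0: 05 67 2f dd eb 76 81 29
  t1: eb ef 76 71 81 81 29 3f
  t2: eb ef cb 4f 81 76 29 3f
  t3: 05 eb 67 ef 2f cb dd 4f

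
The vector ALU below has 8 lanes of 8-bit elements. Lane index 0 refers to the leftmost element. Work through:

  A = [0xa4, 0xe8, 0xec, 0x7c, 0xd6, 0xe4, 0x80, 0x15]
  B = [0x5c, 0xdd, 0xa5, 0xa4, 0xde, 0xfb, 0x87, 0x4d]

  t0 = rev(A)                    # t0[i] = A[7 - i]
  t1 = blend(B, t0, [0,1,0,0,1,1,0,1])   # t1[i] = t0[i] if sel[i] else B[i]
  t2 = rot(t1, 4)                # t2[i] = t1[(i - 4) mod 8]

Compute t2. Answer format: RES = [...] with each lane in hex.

→ t0 |15|80|e4|d6|7c|ec|e8|a4|
→ t1 |5c|80|a5|a4|7c|ec|87|a4|
→ t2 |7c|ec|87|a4|5c|80|a5|a4|

RES = [0x7c, 0xec, 0x87, 0xa4, 0x5c, 0x80, 0xa5, 0xa4]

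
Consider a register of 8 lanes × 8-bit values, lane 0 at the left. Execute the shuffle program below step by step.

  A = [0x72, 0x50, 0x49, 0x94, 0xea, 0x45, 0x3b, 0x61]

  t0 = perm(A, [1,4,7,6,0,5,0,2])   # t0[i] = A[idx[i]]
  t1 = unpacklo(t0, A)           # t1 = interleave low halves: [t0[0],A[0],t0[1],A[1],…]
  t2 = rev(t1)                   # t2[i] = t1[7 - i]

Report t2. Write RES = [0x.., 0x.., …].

RES = [0x94, 0x3b, 0x49, 0x61, 0x50, 0xea, 0x72, 0x50]

→ t0 |50|ea|61|3b|72|45|72|49|
→ t1 |50|72|ea|50|61|49|3b|94|
→ t2 |94|3b|49|61|50|ea|72|50|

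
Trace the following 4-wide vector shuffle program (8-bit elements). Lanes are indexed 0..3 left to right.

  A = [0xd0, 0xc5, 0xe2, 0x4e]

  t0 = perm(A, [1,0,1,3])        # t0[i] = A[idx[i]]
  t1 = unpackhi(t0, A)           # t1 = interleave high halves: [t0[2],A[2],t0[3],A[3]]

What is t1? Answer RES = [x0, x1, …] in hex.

t0 = [0xc5, 0xd0, 0xc5, 0x4e]
t1 = [0xc5, 0xe2, 0x4e, 0x4e]

RES = [ 0xc5  0xe2  0x4e  0x4e ]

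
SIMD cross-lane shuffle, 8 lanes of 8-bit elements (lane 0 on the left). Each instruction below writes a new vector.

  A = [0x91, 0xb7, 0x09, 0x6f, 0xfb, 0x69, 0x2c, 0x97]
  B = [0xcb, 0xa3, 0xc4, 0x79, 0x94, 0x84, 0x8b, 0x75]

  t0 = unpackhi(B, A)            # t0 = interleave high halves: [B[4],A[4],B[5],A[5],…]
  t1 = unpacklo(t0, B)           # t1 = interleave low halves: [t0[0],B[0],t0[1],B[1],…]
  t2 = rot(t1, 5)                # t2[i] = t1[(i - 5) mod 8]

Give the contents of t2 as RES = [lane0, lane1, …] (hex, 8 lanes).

RES = [ 0xa3  0x84  0xc4  0x69  0x79  0x94  0xcb  0xfb ]

→ t0 |94|fb|84|69|8b|2c|75|97|
→ t1 |94|cb|fb|a3|84|c4|69|79|
→ t2 |a3|84|c4|69|79|94|cb|fb|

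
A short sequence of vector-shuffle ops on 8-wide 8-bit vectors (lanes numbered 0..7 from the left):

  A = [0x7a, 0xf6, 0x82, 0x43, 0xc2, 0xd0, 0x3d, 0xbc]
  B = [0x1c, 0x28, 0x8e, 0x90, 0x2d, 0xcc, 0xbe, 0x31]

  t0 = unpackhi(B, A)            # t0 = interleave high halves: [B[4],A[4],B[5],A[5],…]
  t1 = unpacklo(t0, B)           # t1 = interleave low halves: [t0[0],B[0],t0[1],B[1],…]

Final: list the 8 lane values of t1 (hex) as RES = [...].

  t0: 2d c2 cc d0 be 3d 31 bc
  t1: 2d 1c c2 28 cc 8e d0 90

RES = [ 0x2d  0x1c  0xc2  0x28  0xcc  0x8e  0xd0  0x90 ]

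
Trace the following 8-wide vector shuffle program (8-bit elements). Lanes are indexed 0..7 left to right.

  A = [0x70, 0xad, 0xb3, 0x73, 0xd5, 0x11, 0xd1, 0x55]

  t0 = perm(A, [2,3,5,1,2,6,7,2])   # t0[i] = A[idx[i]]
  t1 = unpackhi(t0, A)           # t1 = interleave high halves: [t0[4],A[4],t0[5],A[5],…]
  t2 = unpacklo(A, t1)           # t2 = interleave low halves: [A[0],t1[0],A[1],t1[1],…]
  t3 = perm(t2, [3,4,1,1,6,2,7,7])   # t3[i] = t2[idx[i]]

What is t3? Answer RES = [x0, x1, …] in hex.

RES = [ 0xd5  0xb3  0xb3  0xb3  0x73  0xad  0x11  0x11 ]

t0 = [0xb3, 0x73, 0x11, 0xad, 0xb3, 0xd1, 0x55, 0xb3]
t1 = [0xb3, 0xd5, 0xd1, 0x11, 0x55, 0xd1, 0xb3, 0x55]
t2 = [0x70, 0xb3, 0xad, 0xd5, 0xb3, 0xd1, 0x73, 0x11]
t3 = [0xd5, 0xb3, 0xb3, 0xb3, 0x73, 0xad, 0x11, 0x11]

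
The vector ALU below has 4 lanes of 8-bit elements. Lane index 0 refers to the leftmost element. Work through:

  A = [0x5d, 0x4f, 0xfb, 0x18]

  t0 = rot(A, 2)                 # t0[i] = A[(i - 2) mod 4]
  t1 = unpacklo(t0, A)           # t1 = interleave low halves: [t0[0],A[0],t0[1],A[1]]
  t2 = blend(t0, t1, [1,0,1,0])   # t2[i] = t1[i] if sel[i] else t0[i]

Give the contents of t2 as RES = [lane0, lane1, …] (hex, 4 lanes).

RES = [0xfb, 0x18, 0x18, 0x4f]

→ t0 |fb|18|5d|4f|
→ t1 |fb|5d|18|4f|
→ t2 |fb|18|18|4f|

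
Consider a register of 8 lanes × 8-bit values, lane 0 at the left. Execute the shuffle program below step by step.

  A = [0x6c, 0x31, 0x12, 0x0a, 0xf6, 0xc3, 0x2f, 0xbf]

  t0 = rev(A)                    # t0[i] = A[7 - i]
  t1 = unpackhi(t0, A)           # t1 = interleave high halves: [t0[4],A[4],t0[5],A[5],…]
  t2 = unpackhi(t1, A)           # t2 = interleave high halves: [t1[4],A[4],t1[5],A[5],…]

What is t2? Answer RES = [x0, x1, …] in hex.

RES = [ 0x31  0xf6  0x2f  0xc3  0x6c  0x2f  0xbf  0xbf ]

t0 = [0xbf, 0x2f, 0xc3, 0xf6, 0x0a, 0x12, 0x31, 0x6c]
t1 = [0x0a, 0xf6, 0x12, 0xc3, 0x31, 0x2f, 0x6c, 0xbf]
t2 = [0x31, 0xf6, 0x2f, 0xc3, 0x6c, 0x2f, 0xbf, 0xbf]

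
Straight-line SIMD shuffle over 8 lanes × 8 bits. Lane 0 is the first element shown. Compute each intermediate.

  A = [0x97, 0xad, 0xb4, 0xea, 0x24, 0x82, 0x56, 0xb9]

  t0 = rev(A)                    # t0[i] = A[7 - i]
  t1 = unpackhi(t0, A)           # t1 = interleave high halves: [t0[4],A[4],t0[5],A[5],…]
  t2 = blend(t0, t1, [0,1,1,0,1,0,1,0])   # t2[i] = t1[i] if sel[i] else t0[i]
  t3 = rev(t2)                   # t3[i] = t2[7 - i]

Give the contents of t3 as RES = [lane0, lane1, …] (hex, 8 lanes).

RES = [ 0x97  0x97  0xb4  0xad  0x24  0xb4  0x24  0xb9 ]

t0 = [0xb9, 0x56, 0x82, 0x24, 0xea, 0xb4, 0xad, 0x97]
t1 = [0xea, 0x24, 0xb4, 0x82, 0xad, 0x56, 0x97, 0xb9]
t2 = [0xb9, 0x24, 0xb4, 0x24, 0xad, 0xb4, 0x97, 0x97]
t3 = [0x97, 0x97, 0xb4, 0xad, 0x24, 0xb4, 0x24, 0xb9]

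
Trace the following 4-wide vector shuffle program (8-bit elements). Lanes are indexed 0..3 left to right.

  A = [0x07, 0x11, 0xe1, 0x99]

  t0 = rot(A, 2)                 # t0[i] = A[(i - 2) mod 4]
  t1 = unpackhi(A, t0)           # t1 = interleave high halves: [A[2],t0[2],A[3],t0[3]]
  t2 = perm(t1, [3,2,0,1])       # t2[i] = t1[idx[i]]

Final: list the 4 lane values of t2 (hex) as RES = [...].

RES = [0x11, 0x99, 0xe1, 0x07]

→ t0 |e1|99|07|11|
→ t1 |e1|07|99|11|
→ t2 |11|99|e1|07|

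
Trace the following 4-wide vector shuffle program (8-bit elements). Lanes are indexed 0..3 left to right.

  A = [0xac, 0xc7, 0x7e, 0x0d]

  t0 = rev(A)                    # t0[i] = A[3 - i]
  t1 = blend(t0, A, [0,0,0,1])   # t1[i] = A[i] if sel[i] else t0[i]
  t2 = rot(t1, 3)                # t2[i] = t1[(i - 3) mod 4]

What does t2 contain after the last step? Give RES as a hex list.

RES = [0x7e, 0xc7, 0x0d, 0x0d]

t0 = [0x0d, 0x7e, 0xc7, 0xac]
t1 = [0x0d, 0x7e, 0xc7, 0x0d]
t2 = [0x7e, 0xc7, 0x0d, 0x0d]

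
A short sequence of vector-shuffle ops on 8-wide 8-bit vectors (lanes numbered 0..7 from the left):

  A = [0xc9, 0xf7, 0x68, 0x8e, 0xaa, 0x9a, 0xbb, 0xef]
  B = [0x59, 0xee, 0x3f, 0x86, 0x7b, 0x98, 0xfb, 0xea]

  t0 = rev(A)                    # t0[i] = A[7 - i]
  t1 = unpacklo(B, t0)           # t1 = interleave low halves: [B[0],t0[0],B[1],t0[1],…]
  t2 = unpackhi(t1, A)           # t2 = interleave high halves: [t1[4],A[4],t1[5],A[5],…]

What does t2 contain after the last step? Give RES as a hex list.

RES = [ 0x3f  0xaa  0x9a  0x9a  0x86  0xbb  0xaa  0xef ]

  t0: ef bb 9a aa 8e 68 f7 c9
  t1: 59 ef ee bb 3f 9a 86 aa
  t2: 3f aa 9a 9a 86 bb aa ef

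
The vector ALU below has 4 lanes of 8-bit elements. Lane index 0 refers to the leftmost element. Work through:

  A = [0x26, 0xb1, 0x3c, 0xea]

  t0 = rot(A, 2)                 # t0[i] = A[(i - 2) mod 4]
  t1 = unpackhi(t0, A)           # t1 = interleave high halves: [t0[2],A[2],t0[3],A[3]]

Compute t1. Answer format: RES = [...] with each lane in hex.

→ t0 |3c|ea|26|b1|
→ t1 |26|3c|b1|ea|

RES = [ 0x26  0x3c  0xb1  0xea ]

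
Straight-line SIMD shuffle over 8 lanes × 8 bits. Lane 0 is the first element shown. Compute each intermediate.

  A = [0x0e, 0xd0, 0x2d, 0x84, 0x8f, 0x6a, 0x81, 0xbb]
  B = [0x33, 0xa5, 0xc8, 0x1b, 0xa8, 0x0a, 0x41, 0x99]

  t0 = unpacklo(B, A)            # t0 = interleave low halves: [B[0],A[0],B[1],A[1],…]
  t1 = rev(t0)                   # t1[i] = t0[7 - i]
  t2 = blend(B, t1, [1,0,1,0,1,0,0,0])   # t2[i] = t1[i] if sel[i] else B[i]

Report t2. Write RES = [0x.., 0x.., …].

RES = [ 0x84  0xa5  0x2d  0x1b  0xd0  0x0a  0x41  0x99 ]

t0 = [0x33, 0x0e, 0xa5, 0xd0, 0xc8, 0x2d, 0x1b, 0x84]
t1 = [0x84, 0x1b, 0x2d, 0xc8, 0xd0, 0xa5, 0x0e, 0x33]
t2 = [0x84, 0xa5, 0x2d, 0x1b, 0xd0, 0x0a, 0x41, 0x99]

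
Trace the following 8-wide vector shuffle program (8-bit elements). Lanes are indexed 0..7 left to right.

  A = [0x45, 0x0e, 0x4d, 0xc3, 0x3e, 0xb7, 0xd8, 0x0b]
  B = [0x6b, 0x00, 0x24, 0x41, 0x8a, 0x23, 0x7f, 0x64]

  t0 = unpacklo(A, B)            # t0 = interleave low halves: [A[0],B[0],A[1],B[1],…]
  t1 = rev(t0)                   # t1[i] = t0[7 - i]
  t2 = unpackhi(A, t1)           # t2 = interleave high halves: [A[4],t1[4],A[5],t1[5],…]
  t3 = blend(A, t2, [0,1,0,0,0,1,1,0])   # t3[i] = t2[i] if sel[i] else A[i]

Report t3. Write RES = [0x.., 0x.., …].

RES = [0x45, 0x00, 0x4d, 0xc3, 0x3e, 0x6b, 0x0b, 0x0b]

  t0: 45 6b 0e 00 4d 24 c3 41
  t1: 41 c3 24 4d 00 0e 6b 45
  t2: 3e 00 b7 0e d8 6b 0b 45
  t3: 45 00 4d c3 3e 6b 0b 0b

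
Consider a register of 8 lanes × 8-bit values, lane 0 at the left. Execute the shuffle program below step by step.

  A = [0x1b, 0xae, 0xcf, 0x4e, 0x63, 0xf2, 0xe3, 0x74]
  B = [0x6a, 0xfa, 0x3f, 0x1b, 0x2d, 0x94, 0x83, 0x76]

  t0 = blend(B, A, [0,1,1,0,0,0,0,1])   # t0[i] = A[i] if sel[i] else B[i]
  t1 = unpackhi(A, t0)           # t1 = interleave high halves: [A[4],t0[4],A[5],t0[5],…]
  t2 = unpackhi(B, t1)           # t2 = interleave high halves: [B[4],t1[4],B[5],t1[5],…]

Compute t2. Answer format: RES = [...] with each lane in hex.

→ t0 |6a|ae|cf|1b|2d|94|83|74|
→ t1 |63|2d|f2|94|e3|83|74|74|
→ t2 |2d|e3|94|83|83|74|76|74|

RES = [ 0x2d  0xe3  0x94  0x83  0x83  0x74  0x76  0x74 ]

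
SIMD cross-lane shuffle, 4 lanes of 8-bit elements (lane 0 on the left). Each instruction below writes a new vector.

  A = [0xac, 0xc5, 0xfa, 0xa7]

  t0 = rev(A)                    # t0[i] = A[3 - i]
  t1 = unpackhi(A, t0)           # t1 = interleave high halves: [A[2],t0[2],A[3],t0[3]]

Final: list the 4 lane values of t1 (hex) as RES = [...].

RES = [ 0xfa  0xc5  0xa7  0xac ]

→ t0 |a7|fa|c5|ac|
→ t1 |fa|c5|a7|ac|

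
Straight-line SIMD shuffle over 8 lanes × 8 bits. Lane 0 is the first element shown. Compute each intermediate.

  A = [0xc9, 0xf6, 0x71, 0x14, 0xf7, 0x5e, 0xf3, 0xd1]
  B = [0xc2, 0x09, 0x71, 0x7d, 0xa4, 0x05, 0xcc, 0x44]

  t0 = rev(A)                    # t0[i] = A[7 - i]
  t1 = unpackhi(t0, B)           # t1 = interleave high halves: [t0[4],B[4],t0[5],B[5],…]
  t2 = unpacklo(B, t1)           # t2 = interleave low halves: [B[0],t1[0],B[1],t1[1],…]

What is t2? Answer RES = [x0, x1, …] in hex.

RES = [0xc2, 0x14, 0x09, 0xa4, 0x71, 0x71, 0x7d, 0x05]

t0 = [0xd1, 0xf3, 0x5e, 0xf7, 0x14, 0x71, 0xf6, 0xc9]
t1 = [0x14, 0xa4, 0x71, 0x05, 0xf6, 0xcc, 0xc9, 0x44]
t2 = [0xc2, 0x14, 0x09, 0xa4, 0x71, 0x71, 0x7d, 0x05]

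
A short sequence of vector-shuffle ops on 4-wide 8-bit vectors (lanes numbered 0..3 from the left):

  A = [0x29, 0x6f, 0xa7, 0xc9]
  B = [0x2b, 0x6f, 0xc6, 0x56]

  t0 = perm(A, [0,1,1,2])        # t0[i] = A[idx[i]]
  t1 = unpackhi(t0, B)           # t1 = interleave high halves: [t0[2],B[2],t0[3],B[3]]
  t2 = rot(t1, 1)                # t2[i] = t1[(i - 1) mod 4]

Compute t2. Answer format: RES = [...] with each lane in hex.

  t0: 29 6f 6f a7
  t1: 6f c6 a7 56
  t2: 56 6f c6 a7

RES = [0x56, 0x6f, 0xc6, 0xa7]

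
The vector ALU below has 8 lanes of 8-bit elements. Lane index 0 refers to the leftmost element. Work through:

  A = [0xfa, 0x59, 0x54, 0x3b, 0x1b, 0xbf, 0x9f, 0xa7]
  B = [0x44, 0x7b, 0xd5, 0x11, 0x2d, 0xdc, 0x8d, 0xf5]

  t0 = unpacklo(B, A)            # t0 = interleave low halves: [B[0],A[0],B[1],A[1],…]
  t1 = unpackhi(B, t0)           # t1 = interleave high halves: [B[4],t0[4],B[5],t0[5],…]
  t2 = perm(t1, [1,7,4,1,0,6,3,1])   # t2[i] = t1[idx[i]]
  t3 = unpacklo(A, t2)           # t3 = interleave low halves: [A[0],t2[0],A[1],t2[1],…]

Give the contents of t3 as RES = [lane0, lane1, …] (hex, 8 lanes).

  t0: 44 fa 7b 59 d5 54 11 3b
  t1: 2d d5 dc 54 8d 11 f5 3b
  t2: d5 3b 8d d5 2d f5 54 d5
  t3: fa d5 59 3b 54 8d 3b d5

RES = [ 0xfa  0xd5  0x59  0x3b  0x54  0x8d  0x3b  0xd5 ]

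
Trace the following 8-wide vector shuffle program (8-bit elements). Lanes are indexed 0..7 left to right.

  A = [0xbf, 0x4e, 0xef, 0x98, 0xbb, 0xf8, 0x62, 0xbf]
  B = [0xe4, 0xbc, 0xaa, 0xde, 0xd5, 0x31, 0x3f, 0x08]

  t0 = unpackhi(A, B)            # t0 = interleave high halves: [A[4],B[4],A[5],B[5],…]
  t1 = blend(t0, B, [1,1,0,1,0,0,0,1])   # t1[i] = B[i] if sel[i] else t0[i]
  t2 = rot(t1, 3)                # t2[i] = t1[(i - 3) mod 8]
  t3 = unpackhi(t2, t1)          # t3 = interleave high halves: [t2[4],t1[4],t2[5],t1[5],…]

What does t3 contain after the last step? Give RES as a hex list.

→ t0 |bb|d5|f8|31|62|3f|bf|08|
→ t1 |e4|bc|f8|de|62|3f|bf|08|
→ t2 |3f|bf|08|e4|bc|f8|de|62|
→ t3 |bc|62|f8|3f|de|bf|62|08|

RES = [0xbc, 0x62, 0xf8, 0x3f, 0xde, 0xbf, 0x62, 0x08]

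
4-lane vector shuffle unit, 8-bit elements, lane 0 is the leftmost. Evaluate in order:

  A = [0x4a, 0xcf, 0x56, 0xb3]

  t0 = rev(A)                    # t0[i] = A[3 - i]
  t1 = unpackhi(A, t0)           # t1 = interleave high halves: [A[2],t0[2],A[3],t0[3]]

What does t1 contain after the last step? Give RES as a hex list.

  t0: b3 56 cf 4a
  t1: 56 cf b3 4a

RES = [0x56, 0xcf, 0xb3, 0x4a]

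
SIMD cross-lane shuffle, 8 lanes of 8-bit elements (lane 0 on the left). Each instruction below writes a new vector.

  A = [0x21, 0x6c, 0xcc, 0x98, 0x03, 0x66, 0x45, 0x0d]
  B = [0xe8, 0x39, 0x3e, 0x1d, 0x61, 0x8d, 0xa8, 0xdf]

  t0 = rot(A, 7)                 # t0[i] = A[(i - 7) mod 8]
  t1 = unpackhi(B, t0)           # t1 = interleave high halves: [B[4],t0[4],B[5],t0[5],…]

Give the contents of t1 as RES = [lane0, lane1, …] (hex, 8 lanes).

t0 = [0x6c, 0xcc, 0x98, 0x03, 0x66, 0x45, 0x0d, 0x21]
t1 = [0x61, 0x66, 0x8d, 0x45, 0xa8, 0x0d, 0xdf, 0x21]

RES = [ 0x61  0x66  0x8d  0x45  0xa8  0x0d  0xdf  0x21 ]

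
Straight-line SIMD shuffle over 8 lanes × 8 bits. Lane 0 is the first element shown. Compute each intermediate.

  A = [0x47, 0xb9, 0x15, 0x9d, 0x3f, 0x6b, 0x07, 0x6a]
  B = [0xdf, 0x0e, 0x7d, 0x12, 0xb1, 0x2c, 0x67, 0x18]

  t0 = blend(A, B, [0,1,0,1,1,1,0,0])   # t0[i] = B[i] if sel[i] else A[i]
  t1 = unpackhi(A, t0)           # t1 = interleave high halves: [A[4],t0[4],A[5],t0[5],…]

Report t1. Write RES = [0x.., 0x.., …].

RES = [ 0x3f  0xb1  0x6b  0x2c  0x07  0x07  0x6a  0x6a ]

t0 = [0x47, 0x0e, 0x15, 0x12, 0xb1, 0x2c, 0x07, 0x6a]
t1 = [0x3f, 0xb1, 0x6b, 0x2c, 0x07, 0x07, 0x6a, 0x6a]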